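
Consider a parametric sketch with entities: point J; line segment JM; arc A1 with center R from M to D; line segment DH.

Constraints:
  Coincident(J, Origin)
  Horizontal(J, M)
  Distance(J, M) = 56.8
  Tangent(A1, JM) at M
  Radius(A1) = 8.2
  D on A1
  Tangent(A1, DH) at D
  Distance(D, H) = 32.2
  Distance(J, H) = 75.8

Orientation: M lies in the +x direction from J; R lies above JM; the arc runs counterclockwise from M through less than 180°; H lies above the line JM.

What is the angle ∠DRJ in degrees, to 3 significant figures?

174°

J is at the origin; JM is horizontal with |JM| = 56.8 and M on the +x side, so M = (56.8, 0.00). Tangency of A1 to JM means the radius RM is perpendicular to JM, so R = M + (0, 8.2) = (56.8, 8.20). Since RD ⟂ DH (tangency), |RH| = √(8.2² + 32.2²) = 33.2 regardless of where D sits on A1. So H lies on both circle(J, 75.8) and circle(R, 33.2); the above-JM intersection is H = (64.0, 40.6). D is the foot of the tangent from H: D = (65.0, 8.46).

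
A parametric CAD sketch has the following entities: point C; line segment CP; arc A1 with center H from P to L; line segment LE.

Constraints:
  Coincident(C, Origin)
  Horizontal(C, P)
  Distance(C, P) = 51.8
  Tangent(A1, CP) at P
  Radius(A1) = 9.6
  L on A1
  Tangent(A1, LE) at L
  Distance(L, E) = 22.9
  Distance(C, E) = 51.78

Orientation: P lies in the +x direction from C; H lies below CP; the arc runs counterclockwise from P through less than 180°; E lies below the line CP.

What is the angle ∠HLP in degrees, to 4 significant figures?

46.76°

Checks: |HL| = 9.600 ✓; ∠(HL, LE) = 90.00° ✓; |LE| = 22.90 ✓; |CE| = 51.78 ✓.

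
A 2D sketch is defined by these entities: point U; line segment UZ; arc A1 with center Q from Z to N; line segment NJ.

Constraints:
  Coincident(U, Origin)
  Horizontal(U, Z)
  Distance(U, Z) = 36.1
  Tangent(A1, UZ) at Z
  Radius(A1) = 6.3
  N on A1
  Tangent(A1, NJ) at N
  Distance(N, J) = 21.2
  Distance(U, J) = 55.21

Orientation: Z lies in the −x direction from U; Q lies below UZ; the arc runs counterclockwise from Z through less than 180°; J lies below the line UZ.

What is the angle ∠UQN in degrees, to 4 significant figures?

147.9°

U is at the origin; U and Z share the same y with |UZ| = 36.1 and Z on the −x side, so Z = (-36.10, 0.000). Tangency of A1 to UZ means the radius QZ is perpendicular to UZ, so Q = Z + (0, -6.3) = (-36.10, -6.300). Since QN ⟂ NJ (tangency), |QJ| = √(6.3² + 21.2²) = 22.12 regardless of where N sits on A1. So J lies on both circle(U, 55.21) and circle(Q, 22.12); the below-UZ intersection is J = (-49.93, -23.56). N is the foot of the tangent from J: N = (-41.93, -3.923).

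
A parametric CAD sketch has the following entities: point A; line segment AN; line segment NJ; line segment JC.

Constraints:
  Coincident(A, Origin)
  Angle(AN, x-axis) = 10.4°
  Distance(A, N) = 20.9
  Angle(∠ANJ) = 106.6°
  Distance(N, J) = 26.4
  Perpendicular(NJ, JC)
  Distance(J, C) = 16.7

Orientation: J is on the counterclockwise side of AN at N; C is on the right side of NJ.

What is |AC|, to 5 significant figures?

48.958

∠ANJ = 106.6°, so NJ runs at 10.4° + (180° − 106.6°) = 83.800° from the x-axis; with |NJ| = 26.4, J = N + 26.4·(cos 83.800°, sin 83.800°) = (23.408, 30.018). The perpendicularity gives JC at right angles to NJ; with |JC| = 16.7 on the right of NJ, C = J + 16.7·(0.99415, -0.10800) = (40.010, 28.215). Then |AC| = |C − A| = 48.958.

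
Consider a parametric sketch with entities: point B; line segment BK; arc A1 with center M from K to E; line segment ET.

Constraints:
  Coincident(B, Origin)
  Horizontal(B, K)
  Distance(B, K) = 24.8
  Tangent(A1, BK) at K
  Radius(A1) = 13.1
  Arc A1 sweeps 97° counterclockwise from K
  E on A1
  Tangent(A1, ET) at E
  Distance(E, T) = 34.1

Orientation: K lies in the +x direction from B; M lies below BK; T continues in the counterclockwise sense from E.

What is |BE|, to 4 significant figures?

18.85

B is at the origin; B and K share the same y with |BK| = 24.8 and K on the +x side, so K = (24.80, 0.000). Since A1 is tangent to BK there, MK ⟂ BK, so M = K + (0, -13.1) = (24.80, -13.10). On A1, K sits at bearing 90° from M; a 97° counterclockwise sweep puts E at bearing 187°, so E = M + 13.1·(cos 187°, sin 187°) = (11.80, -14.70). Then |BE| = |E − B| = 18.85.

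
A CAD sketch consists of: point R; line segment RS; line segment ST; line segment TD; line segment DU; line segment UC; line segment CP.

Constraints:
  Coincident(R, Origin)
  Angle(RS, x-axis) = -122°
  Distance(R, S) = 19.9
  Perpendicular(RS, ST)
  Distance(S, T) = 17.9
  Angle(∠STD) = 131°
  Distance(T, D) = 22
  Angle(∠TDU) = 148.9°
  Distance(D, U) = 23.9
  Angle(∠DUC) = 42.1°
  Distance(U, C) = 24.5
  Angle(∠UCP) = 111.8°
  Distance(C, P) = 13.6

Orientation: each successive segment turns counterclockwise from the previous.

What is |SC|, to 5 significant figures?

30.362

∠TDU = 148.9° gives DU at 48.100° from the x-axis; with |DU| = 23.9, U = (41.635, -2.1405). ∠DUC = 42.1° gives UC at -174.00° from the x-axis; with |UC| = 24.5, C = (17.269, -4.7014). Then |SC| = |C − S| = 30.362.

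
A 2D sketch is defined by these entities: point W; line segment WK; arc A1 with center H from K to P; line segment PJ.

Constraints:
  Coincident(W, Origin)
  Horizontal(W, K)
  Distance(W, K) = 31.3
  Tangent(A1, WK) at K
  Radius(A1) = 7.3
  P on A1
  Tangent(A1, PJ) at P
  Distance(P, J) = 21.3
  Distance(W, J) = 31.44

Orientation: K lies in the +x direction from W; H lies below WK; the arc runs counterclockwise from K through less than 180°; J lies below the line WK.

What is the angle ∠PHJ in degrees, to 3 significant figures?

71.1°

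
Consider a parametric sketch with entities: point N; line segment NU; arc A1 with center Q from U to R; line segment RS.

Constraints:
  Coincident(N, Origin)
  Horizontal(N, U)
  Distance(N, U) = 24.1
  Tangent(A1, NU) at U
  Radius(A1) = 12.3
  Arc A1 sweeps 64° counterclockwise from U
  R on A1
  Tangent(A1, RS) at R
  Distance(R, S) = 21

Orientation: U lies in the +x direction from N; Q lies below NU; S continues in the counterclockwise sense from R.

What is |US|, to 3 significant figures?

32.8

N is at the origin; NU is horizontal with |NU| = 24.1 and U on the +x side, so U = (24.1, 0.00). A1 meets NU tangentially, so QU is at right angles to NU, so Q = U + (0, -12.3) = (24.1, -12.3). On A1, U sits at bearing 90° from Q; a 64° counterclockwise sweep puts R at bearing 154°, so R = Q + 12.3·(cos 154°, sin 154°) = (13.0, -6.91). The tangent condition forces QR to be normal to RS, so RS runs along (−sin 154°, cos 154°); with |RS| = 21.0, S = (3.84, -25.8). Then |US| = |S − U| = 32.8.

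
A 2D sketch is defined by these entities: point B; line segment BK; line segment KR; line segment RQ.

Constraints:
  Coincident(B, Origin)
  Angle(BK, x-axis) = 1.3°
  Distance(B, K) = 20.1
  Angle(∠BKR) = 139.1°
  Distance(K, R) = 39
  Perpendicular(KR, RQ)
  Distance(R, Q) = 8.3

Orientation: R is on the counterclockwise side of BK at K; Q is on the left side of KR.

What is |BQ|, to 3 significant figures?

54.4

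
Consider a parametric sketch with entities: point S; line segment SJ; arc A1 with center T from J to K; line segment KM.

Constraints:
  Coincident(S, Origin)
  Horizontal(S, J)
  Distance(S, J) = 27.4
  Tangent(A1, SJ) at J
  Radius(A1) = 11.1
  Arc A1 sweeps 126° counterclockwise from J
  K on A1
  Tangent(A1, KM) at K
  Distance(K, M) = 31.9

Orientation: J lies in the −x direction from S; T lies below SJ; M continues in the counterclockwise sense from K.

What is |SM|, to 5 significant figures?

46.874

On A1, J sits at bearing 90° from T; a 126° counterclockwise sweep puts K at bearing 216°, so K = T + 11.1·(cos 216°, sin 216°) = (-36.380, -17.624). Tangency of A1 to KM means the radius TK is perpendicular to KM, so KM runs along (−sin 216°, cos 216°); with |KM| = 31.9, M = (-17.630, -43.432). Then |SM| = |M − S| = 46.874.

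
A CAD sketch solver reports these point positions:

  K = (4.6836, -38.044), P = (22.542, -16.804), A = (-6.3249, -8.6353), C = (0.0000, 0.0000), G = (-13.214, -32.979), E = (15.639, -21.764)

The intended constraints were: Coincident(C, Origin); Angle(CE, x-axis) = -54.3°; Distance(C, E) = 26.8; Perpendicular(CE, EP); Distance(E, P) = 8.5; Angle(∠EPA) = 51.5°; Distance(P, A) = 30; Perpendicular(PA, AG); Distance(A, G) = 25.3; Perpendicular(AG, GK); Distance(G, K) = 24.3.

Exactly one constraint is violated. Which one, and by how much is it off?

Distance(G, K) = 24.3 — off by 5.70.

C = (0.00, 0.00) ✓; CE at -54.30° ✓; |CE| = 26.80 ✓; ∠(CE, EP) = 90.00° ✓; |EP| = 8.500 ✓; ∠EPA = 51.50° ✓; |PA| = 30.00 ✓; ∠(PA, AG) = 90.00° ✓; |AG| = 25.30 ✓; ∠(AG, GK) = 90.00° ✓; |GK| = 18.60 ✗.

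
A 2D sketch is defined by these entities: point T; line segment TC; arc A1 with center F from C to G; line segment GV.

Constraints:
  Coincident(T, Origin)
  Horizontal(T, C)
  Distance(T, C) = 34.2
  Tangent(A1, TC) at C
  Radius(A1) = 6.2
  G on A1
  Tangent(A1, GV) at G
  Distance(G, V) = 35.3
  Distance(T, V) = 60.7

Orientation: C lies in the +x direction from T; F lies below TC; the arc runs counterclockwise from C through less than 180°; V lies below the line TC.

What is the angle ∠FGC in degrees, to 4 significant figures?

30.87°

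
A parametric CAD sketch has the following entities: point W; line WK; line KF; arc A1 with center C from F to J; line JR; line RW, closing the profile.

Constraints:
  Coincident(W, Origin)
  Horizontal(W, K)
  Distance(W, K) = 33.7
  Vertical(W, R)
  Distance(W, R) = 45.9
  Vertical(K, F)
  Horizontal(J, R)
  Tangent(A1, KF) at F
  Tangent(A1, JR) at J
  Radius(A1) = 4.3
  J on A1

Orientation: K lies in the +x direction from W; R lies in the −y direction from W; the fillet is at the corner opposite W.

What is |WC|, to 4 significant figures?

50.94

WR is vertical with |WR| = 45.9 and R on the −y side, so R = (0.000, -45.90). The virtual corner opposite W is at (33.70, -45.90). The tangent condition forces CF to be normal to KF and tangency of A1 to JR means the radius CJ is perpendicular to JR, with radius 4.3, so the center C sits 4.3 in from both sides at C = (29.40, -41.60). Then |WC| = |C − W| = 50.94.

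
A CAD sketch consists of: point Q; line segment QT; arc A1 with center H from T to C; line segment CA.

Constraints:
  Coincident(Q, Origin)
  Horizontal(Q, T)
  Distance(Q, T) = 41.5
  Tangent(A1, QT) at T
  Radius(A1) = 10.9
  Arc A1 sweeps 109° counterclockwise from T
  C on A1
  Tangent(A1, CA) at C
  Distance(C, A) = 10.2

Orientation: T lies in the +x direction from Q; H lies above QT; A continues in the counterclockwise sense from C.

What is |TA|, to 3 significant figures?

25.1

On A1, T sits at bearing -90° from H; a 109° counterclockwise sweep puts C at bearing 19°, so C = H + 10.9·(cos 19°, sin 19°) = (51.8, 14.4). Since A1 is tangent to CA there, HC ⟂ CA, so CA runs along (−sin 19°, cos 19°); with |CA| = 10.2, A = (48.5, 24.1). Then |TA| = |A − T| = 25.1.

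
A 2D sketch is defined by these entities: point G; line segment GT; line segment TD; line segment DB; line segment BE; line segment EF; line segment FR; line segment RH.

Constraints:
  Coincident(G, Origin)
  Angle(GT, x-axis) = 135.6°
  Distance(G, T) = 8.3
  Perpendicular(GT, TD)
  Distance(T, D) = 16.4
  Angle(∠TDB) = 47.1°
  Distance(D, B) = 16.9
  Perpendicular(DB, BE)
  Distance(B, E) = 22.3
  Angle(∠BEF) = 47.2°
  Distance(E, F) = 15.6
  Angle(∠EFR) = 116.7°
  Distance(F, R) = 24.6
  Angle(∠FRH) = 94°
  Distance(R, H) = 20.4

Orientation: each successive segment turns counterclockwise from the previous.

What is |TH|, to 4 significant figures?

28.82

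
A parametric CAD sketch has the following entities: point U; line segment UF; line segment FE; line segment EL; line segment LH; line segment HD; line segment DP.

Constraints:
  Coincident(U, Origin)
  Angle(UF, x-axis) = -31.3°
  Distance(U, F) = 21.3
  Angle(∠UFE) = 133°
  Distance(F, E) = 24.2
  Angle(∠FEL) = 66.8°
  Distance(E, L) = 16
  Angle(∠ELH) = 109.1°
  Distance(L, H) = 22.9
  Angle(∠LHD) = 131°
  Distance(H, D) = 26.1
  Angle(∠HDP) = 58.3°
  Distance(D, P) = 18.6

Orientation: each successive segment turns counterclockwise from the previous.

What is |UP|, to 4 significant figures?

27.98

∠LHD = 131.0° gives HD at -111.2° from the x-axis; with |HD| = 26.1, D = (0.4651, -24.16). ∠HDP = 58.3° gives DP at 10.50° from the x-axis; with |DP| = 18.6, P = (18.75, -20.77). Then |UP| = |P − U| = 27.98.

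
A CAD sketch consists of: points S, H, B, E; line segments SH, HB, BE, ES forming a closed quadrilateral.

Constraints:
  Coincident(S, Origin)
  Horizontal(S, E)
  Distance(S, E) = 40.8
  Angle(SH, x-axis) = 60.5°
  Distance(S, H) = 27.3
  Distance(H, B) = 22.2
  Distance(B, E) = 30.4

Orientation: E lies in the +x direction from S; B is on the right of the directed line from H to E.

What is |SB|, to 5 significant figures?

10.599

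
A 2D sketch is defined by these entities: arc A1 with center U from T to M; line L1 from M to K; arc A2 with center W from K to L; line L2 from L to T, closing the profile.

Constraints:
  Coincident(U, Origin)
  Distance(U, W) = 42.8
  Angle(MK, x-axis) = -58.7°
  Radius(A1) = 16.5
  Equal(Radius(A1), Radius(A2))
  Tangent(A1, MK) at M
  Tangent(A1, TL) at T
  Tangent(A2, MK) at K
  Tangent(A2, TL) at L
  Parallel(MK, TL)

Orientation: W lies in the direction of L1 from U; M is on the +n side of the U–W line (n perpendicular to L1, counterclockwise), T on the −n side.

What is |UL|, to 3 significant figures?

45.9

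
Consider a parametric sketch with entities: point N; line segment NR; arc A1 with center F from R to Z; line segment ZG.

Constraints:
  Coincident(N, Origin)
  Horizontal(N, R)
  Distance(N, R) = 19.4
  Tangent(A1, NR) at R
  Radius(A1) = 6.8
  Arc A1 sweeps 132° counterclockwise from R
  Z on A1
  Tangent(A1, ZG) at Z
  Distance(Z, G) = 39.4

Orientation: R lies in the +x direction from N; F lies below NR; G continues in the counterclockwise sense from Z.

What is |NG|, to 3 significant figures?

57.5

N is at the origin; N and R share the same y with |NR| = 19.4 and R on the +x side, so R = (19.4, 0.00). Tangency of A1 to NR means the radius FR is perpendicular to NR, so F = R + (0, -6.8) = (19.4, -6.80). On A1, R sits at bearing 90° from F; a 132° counterclockwise sweep puts Z at bearing 222°, so Z = F + 6.8·(cos 222°, sin 222°) = (14.3, -11.4). Tangency of A1 to ZG means the radius FZ is perpendicular to ZG, so ZG runs along (−sin 222°, cos 222°); with |ZG| = 39.4, G = (40.7, -40.6). Then |NG| = |G − N| = 57.5.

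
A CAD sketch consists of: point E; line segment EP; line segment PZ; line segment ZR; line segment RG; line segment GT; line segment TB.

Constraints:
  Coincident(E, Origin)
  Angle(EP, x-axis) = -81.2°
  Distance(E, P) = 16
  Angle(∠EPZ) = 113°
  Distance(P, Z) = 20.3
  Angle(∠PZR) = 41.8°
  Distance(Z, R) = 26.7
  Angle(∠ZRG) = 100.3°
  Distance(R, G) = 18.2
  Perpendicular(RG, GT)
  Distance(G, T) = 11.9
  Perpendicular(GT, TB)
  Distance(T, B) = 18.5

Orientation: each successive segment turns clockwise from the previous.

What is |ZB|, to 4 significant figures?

15.05

RG is perpendicular to GT, so GT runs at -96.10°; with |GT| = 11.9, T = (9.566, -14.66). GT ⟂ TB, so TB runs at 173.9°; with |TB| = 18.5, B = (-8.829, -12.70). Then |ZB| = |B − Z| = 15.05.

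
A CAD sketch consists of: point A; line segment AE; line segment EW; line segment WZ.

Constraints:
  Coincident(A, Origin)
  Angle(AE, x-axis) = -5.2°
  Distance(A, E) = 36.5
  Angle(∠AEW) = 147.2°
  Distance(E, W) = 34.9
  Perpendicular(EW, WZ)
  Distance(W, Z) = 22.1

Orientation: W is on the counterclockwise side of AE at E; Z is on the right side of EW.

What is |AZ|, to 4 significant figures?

77.81

A is at the origin; AE runs at -5.2° with length 36.5, so E = 36.5·(cos -5.2°, sin -5.2°) = (36.35, -3.308). ∠AEW = 147.2°, so EW runs at -5.2° + (180° − 147.2°) = 27.60° from the x-axis; with |EW| = 34.9, W = E + 34.9·(cos 27.60°, sin 27.60°) = (67.28, 12.86). EW is perpendicular to WZ; with |WZ| = 22.1 on the right of EW, Z = W + 22.1·(0.4633, -0.8862) = (77.52, -6.724). Then |AZ| = |Z − A| = 77.81.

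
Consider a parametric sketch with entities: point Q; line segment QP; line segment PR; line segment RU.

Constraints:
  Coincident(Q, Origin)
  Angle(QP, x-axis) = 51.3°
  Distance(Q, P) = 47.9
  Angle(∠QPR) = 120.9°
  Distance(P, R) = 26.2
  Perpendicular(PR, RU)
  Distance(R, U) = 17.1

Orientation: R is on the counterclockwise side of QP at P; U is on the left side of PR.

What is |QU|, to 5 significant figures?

56.183

Q is at the origin; QP runs at 51.3° with length 47.9, so P = 47.9·(cos 51.3°, sin 51.3°) = (29.949, 37.383). ∠QPR = 120.9°, so PR runs at 51.3° + (180° − 120.9°) = 110.40° from the x-axis; with |PR| = 26.2, R = P + 26.2·(cos 110.40°, sin 110.40°) = (20.817, 61.939). The perpendicularity gives RU at right angles to PR; with |RU| = 17.1 on the left of PR, U = R + 17.1·(-0.93728, -0.34857) = (4.7890, 55.979). Then |QU| = |U − Q| = 56.183.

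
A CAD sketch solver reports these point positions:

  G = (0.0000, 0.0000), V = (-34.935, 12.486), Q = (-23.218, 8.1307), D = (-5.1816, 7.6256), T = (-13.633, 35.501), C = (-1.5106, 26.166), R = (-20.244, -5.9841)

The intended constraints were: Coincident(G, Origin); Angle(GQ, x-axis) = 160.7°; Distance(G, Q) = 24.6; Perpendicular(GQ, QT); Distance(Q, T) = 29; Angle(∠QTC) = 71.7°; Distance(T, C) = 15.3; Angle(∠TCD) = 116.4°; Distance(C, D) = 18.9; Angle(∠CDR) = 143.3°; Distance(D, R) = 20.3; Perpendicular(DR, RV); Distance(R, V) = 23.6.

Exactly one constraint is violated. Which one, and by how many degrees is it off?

Perpendicular(DR, RV) — off by 3.60°.

G = (0.00, 0.00) ✓; GQ at 160.7° ✓; |GQ| = 24.60 ✓; ∠(GQ, QT) = 90.00° ✓; |QT| = 29.00 ✓; ∠QTC = 71.70° ✓; |TC| = 15.30 ✓; ∠TCD = 116.4° ✓; |CD| = 18.90 ✓; ∠CDR = 143.3° ✓; |DR| = 20.30 ✓; ∠(DR, RV) = 93.60° ✗; |RV| = 23.60 ✓.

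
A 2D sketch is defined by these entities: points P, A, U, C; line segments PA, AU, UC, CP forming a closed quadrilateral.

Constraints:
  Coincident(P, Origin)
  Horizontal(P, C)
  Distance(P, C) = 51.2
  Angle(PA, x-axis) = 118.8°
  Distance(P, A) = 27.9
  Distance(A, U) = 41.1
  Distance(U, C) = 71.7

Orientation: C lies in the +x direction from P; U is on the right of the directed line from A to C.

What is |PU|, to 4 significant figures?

24.76

Checks: |AU| = 41.10 ✓; |UC| = 71.70 ✓.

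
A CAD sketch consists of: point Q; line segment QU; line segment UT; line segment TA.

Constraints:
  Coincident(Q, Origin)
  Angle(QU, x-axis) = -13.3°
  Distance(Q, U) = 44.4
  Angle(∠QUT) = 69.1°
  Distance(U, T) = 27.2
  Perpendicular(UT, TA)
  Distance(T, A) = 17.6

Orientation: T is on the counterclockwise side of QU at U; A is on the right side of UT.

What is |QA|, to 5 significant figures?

60.161

Q is at the origin; QU runs at -13.3° with length 44.4, so U = 44.4·(cos -13.3°, sin -13.3°) = (43.209, -10.214). ∠QUT = 69.1°, so UT runs at -13.3° + (180° − 69.1°) = 97.600° from the x-axis; with |UT| = 27.2, T = U + 27.2·(cos 97.600°, sin 97.600°) = (39.612, 16.747). UT is perpendicular to TA; with |TA| = 17.6 on the right of UT, A = T + 17.6·(0.99122, 0.13226) = (57.057, 19.075). Then |QA| = |A − Q| = 60.161.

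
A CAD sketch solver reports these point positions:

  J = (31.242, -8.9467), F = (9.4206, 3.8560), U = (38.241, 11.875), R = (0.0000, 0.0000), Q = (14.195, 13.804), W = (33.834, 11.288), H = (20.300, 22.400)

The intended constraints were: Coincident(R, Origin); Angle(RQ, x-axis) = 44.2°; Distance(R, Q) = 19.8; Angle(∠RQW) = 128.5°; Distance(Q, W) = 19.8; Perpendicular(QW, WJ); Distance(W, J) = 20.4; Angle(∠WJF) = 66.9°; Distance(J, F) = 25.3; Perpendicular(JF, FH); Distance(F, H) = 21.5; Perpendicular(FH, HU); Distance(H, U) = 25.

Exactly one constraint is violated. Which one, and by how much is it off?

Distance(H, U) = 25 — off by 4.20.

R = (0.00, 0.00) ✓; RQ at 44.20° ✓; |RQ| = 19.80 ✓; ∠RQW = 128.5° ✓; |QW| = 19.80 ✓; ∠(QW, WJ) = 90.00° ✓; |WJ| = 20.40 ✓; ∠WJF = 66.90° ✓; |JF| = 25.30 ✓; ∠(JF, FH) = 90.00° ✓; |FH| = 21.50 ✓; ∠(FH, HU) = 90.00° ✓; |HU| = 20.80 ✗.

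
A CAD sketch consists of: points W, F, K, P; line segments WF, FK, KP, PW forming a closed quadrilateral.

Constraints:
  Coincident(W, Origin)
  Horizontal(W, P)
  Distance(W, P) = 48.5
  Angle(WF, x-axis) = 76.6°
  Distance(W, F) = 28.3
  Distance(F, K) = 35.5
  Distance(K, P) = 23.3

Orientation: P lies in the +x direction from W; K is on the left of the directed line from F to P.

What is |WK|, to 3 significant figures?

47.2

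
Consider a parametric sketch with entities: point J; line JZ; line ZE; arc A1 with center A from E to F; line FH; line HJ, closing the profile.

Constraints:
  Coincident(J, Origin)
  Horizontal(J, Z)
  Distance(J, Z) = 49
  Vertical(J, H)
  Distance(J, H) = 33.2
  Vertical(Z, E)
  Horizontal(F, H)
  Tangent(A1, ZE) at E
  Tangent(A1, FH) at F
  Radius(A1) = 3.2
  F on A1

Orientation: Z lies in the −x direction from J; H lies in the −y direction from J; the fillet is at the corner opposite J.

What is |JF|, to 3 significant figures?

56.6

J is at the origin; JZ is horizontal with |JZ| = 49.0 and Z on the −x side, so Z = (-49.0, 0.00). J and H share the same x with |JH| = 33.2 and H on the −y side, so H = (0.00, -33.2). The virtual corner opposite J is at (-49.0, -33.2). The tangent condition forces AE to be normal to ZE and tangency of A1 to FH means the radius AF is perpendicular to FH, with radius 3.2, so the center A sits 3.2 in from both sides at A = (-45.8, -30.0). That places the tangent points at E = (-49.0, -30.0) on ZE and F = (-45.8, -33.2) on FH. Then |JF| = |F − J| = 56.6.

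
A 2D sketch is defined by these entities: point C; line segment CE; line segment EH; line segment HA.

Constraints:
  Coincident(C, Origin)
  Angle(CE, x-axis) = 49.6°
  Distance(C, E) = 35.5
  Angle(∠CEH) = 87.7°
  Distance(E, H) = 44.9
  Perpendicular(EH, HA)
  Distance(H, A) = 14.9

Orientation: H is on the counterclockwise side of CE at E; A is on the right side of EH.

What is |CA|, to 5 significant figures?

66.539

C is at the origin; CE runs at 49.6° with length 35.5, so E = 35.5·(cos 49.6°, sin 49.6°) = (23.008, 27.035). ∠CEH = 87.7°, so EH runs at 49.6° + (180° − 87.7°) = 141.90° from the x-axis; with |EH| = 44.9, H = E + 44.9·(cos 141.90°, sin 141.90°) = (-12.325, 54.740). EH ⟂ HA; with |HA| = 14.9 on the right of EH, A = H + 14.9·(0.61704, 0.78694) = (-3.1313, 66.465). Then |CA| = |A − C| = 66.539.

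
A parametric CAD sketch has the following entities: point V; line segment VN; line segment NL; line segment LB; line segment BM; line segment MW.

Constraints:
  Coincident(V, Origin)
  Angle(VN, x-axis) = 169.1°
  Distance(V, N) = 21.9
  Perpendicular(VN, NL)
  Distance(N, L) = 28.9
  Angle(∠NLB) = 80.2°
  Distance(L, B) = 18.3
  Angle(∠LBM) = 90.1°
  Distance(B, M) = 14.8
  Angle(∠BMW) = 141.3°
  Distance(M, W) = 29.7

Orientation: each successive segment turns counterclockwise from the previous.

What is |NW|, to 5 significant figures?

10.822

∠LBM = 90.1° gives BM at 88.800° from the x-axis; with |BM| = 14.8, M = (-8.3632, -9.7920). ∠BMW = 141.3° gives MW at 127.50° from the x-axis; with |MW| = 29.7, W = (-26.443, 13.771). Then |NW| = |W − N| = 10.822.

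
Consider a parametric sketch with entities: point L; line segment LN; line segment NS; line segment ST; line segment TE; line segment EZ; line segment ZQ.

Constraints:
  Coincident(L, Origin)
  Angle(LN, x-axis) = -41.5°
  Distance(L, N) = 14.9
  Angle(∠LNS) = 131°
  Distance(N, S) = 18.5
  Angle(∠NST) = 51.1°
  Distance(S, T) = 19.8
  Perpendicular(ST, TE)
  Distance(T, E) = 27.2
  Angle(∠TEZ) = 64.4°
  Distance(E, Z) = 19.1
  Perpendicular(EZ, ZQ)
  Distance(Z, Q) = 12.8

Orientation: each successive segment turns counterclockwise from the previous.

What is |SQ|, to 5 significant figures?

10.978

L is at the origin; LN runs at -41.5° with length 14.9, so N = (11.159, -9.8730). ∠LNS = 131.0° gives NS at 7.5000° from the x-axis; with |NS| = 18.5, S = (29.501, -7.4583). ∠NST = 51.1° gives ST at 136.40° from the x-axis; with |ST| = 19.8, T = (15.163, 6.1962). The perpendicularity gives TE at right angles to ST, so TE runs at -133.60°; with |TE| = 27.2, E = (-3.5951, -13.501). ∠TEZ = 64.4° gives EZ at -18.000° from the x-axis; with |EZ| = 19.1, Z = (14.570, -19.404). The perpendicularity gives ZQ at right angles to EZ, so ZQ runs at 72.000°; with |ZQ| = 12.8, Q = (18.526, -7.2300). Then |SQ| = |Q − S| = 10.978.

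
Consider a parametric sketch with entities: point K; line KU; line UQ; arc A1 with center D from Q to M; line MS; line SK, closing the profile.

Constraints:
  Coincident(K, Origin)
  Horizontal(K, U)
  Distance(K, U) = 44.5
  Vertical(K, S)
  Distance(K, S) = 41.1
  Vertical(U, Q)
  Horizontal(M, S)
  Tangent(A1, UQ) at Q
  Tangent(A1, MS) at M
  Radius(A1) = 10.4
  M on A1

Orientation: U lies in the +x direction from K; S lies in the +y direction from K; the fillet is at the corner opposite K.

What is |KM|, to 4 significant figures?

53.40

K is at the origin; KU is horizontal with |KU| = 44.5 and U on the +x side, so U = (44.50, 0.000). K and S share the same x with |KS| = 41.1 and S on the +y side, so S = (0.000, 41.10). The virtual corner opposite K is at (44.50, 41.10). Since A1 is tangent to UQ there, DQ ⟂ UQ and the tangent condition forces DM to be normal to MS, with radius 10.4, so the center D sits 10.4 in from both sides at D = (34.10, 30.70). That places the tangent points at Q = (44.50, 30.70) on UQ and M = (34.10, 41.10) on MS. Then |KM| = |M − K| = 53.40.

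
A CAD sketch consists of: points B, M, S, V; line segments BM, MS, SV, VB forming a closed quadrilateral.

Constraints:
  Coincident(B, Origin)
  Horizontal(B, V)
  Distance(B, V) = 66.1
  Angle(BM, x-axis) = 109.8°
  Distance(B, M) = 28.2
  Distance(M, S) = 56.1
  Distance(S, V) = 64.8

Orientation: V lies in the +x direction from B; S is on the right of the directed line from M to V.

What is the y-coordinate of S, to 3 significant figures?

-27.0

Checks: |MS| = 56.10 ✓; |SV| = 64.80 ✓.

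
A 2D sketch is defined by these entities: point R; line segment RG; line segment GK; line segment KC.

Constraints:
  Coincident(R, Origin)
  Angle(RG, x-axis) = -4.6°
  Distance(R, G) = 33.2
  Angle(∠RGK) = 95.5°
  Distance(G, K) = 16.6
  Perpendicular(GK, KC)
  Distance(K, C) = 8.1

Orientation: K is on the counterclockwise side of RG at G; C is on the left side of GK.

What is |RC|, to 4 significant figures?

31.84

R is at the origin; RG runs at -4.6° with length 33.2, so G = 33.2·(cos -4.6°, sin -4.6°) = (33.09, -2.663). ∠RGK = 95.5°, so GK runs at -4.6° + (180° − 95.5°) = 79.90° from the x-axis; with |GK| = 16.6, K = G + 16.6·(cos 79.90°, sin 79.90°) = (36.00, 13.68). GK is perpendicular to KC; with |KC| = 8.1 on the left of GK, C = K + 8.1·(-0.9845, 0.1754) = (28.03, 15.10). Then |RC| = |C − R| = 31.84.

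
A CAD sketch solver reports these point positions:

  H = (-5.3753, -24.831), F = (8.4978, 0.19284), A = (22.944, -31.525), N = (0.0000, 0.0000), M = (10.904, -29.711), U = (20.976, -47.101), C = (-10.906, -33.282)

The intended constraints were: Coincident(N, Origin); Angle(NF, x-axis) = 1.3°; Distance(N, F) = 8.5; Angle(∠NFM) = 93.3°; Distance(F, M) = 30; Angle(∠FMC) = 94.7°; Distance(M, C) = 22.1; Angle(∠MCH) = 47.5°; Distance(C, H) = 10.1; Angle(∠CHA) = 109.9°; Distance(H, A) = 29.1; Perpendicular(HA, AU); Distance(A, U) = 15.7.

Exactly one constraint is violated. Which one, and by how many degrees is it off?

Perpendicular(HA, AU) — off by 6.10°.

N = (0.00, 0.00) ✓; NF at 1.300° ✓; |NF| = 8.500 ✓; ∠NFM = 93.30° ✓; |FM| = 30.00 ✓; ∠FMC = 94.70° ✓; |MC| = 22.10 ✓; ∠MCH = 47.50° ✓; |CH| = 10.10 ✓; ∠CHA = 109.9° ✓; |HA| = 29.10 ✓; ∠(HA, AU) = 83.90° ✗; |AU| = 15.70 ✓.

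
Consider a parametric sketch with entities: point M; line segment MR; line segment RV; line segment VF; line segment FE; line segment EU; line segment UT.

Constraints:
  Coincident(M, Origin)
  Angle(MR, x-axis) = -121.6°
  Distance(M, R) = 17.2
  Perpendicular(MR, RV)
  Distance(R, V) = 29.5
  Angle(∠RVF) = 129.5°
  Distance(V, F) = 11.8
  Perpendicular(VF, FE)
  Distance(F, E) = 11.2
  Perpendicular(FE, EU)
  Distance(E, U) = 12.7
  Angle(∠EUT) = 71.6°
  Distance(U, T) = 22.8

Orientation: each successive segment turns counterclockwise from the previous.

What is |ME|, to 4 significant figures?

28.38

M is at the origin; MR runs at -121.6° with length 17.2, so R = (-9.013, -14.65). MR is perpendicular to RV, so RV runs at -31.60°; with |RV| = 29.5, V = (16.11, -30.11). ∠RVF = 129.5° gives VF at 18.90° from the x-axis; with |VF| = 11.8, F = (27.28, -26.29). VF ⟂ FE, so FE runs at 108.9°; with |FE| = 11.2, E = (23.65, -15.69). Then |ME| = |E − M| = 28.38.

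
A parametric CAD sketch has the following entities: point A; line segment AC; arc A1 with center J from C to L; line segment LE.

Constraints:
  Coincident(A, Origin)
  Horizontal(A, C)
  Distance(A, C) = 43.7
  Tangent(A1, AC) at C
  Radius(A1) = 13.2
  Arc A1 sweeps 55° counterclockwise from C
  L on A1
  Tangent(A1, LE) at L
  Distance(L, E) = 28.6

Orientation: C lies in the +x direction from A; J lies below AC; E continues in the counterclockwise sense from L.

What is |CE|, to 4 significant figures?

39.81

On A1, C sits at bearing 90° from J; a 55° counterclockwise sweep puts L at bearing 145°, so L = J + 13.2·(cos 145°, sin 145°) = (32.89, -5.629). Tangency of A1 to LE means the radius JL is perpendicular to LE, so LE runs along (−sin 145°, cos 145°); with |LE| = 28.6, E = (16.48, -29.06). Then |CE| = |E − C| = 39.81.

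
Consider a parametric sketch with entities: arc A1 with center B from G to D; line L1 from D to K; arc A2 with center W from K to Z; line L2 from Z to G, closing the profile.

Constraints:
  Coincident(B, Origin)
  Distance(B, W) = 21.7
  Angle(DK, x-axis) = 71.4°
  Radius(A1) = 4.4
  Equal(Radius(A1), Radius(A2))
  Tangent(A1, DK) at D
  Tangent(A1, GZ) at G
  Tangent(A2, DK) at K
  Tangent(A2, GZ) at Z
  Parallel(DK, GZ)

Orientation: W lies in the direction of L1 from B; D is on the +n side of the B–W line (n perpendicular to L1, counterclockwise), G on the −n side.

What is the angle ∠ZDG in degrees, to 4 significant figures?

67.93°

Tangency of A1 to both parallel lines with radius 4.4 puts D and G at B ± 4.4·n: D = (-4.170, 1.403), G = (4.170, -1.403). Equal radii place K and Z the same way about W: K = W + 4.4·n = (2.751, 21.97), Z = W − 4.4·n = (11.09, 19.16). Then cos ∠ZDG = DZ·DG / (|DZ||DG|), giving 67.93°.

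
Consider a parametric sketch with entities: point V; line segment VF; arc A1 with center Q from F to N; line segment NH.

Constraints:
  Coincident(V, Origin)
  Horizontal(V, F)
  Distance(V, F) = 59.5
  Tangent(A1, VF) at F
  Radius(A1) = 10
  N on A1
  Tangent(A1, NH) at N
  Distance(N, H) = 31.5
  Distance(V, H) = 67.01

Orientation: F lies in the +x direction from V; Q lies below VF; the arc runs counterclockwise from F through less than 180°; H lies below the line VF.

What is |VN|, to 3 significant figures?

50.7

Checks: V.y = 0.00, F.y = 0.00 ✓; |QN| = 10.00 ✓; ∠(QN, NH) = 90.00° ✓; |NH| = 31.50 ✓; |VH| = 67.01 ✓.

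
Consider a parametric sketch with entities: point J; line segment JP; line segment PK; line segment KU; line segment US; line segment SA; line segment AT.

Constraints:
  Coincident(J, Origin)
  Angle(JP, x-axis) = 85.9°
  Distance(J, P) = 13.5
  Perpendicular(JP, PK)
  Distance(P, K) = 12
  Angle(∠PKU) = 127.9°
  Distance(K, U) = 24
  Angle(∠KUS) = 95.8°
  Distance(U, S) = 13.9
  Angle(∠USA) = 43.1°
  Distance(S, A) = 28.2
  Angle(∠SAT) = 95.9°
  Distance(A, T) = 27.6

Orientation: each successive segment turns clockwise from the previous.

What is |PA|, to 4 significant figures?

18.27

∠KUS = 95.8° gives US at -140.4° from the x-axis; with |US| = 13.9, S = (15.58, -16.20). ∠USA = 43.1° gives SA at 82.70° from the x-axis; with |SA| = 28.2, A = (19.16, 11.78). Then |PA| = |A − P| = 18.27.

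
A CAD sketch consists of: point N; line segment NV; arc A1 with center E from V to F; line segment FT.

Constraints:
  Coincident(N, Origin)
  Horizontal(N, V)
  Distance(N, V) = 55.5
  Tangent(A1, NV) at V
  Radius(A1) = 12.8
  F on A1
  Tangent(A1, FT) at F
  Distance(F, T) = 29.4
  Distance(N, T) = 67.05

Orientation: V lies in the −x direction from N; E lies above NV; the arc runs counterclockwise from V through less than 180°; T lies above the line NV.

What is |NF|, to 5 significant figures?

45.925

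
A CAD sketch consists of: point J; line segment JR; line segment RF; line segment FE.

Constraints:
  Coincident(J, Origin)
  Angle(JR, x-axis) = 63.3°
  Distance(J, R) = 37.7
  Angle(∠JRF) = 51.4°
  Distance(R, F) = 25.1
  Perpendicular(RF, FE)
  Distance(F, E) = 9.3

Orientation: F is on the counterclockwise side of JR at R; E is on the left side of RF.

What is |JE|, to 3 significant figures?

20.2

J is at the origin; JR runs at 63.3° with length 37.7, so R = 37.7·(cos 63.3°, sin 63.3°) = (16.9, 33.7). ∠JRF = 51.4°, so RF runs at 63.3° + (180° − 51.4°) = 192° from the x-axis; with |RF| = 25.1, F = R + 25.1·(cos 192°, sin 192°) = (-7.62, 28.5). RF ⟂ FE; with |FE| = 9.3 on the left of RF, E = F + 9.3·(0.206, -0.979) = (-5.70, 19.4). Then |JE| = |E − J| = 20.2.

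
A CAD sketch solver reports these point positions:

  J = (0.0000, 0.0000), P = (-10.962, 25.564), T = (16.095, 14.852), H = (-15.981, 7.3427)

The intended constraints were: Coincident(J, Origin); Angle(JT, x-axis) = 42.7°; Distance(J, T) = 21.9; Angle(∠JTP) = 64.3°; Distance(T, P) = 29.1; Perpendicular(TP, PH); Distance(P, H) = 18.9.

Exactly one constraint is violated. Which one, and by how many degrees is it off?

Perpendicular(TP, PH) — off by 6.20°.

J = (0.00, 0.00) ✓; JT at 42.70° ✓; |JT| = 21.90 ✓; ∠JTP = 64.30° ✓; |TP| = 29.10 ✓; ∠(TP, PH) = 96.20° ✗; |PH| = 18.90 ✓.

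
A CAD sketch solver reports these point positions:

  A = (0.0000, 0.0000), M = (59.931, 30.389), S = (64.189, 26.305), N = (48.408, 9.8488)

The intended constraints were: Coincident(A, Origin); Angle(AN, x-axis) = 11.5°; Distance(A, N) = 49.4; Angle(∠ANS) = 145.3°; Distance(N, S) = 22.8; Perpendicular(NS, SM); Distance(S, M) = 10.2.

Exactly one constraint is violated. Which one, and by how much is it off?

Distance(S, M) = 10.2 — off by 4.30.

A = (0.00, 0.00) ✓; AN at 11.50° ✓; |AN| = 49.40 ✓; ∠ANS = 145.3° ✓; |NS| = 22.80 ✓; ∠(NS, SM) = 90.00° ✓; |SM| = 5.900 ✗.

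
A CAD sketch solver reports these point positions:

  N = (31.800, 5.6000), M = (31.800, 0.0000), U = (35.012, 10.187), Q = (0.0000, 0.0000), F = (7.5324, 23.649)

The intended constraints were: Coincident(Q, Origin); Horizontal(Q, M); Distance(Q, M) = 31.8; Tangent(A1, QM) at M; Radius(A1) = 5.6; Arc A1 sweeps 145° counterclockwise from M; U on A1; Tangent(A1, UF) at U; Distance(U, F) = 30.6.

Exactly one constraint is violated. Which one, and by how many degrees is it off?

Tangent(A1, UF) at U — off by 8.90°.

Q = (0.00, 0.00) ✓; Q.y = 0.00, M.y = 0.00 ✓; |QM| = 31.80 ✓; ∠(NM, MQ) = 90.00° ✓; |NM| = 5.600 ✓; bearing(N→U) − bearing(N→M) = 145.0° ✓; |NU| = 5.600 ✓; ∠(NU, UF) = 81.10° ✗; |UF| = 30.60 ✓.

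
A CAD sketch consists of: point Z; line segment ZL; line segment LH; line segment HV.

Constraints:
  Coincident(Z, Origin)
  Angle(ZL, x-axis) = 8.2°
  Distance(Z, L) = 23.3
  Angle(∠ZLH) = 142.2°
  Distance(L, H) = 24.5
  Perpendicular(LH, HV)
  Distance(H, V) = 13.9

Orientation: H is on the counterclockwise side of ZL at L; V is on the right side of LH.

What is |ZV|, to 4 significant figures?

51.34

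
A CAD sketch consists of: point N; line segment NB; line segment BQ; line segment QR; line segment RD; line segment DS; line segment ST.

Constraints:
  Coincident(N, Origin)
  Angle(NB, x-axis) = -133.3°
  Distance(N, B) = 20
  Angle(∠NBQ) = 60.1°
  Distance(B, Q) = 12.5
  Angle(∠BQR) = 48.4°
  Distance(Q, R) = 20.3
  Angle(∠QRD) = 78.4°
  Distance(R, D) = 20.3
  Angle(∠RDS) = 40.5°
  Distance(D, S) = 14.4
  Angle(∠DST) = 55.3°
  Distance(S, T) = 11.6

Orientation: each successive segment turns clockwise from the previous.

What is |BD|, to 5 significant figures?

13.182

N is at the origin; NB runs at -133.3° with length 20.0, so B = (-13.716, -14.555). ∠NBQ = 60.1° gives BQ at 106.80° from the x-axis; with |BQ| = 12.5, Q = (-17.329, -2.5890). ∠BQR = 48.4° gives QR at -24.800° from the x-axis; with |QR| = 20.3, R = (1.0986, -11.104). ∠QRD = 78.4° gives RD at -126.40° from the x-axis; with |RD| = 20.3, D = (-10.948, -27.443). Then |BD| = |D − B| = 13.182.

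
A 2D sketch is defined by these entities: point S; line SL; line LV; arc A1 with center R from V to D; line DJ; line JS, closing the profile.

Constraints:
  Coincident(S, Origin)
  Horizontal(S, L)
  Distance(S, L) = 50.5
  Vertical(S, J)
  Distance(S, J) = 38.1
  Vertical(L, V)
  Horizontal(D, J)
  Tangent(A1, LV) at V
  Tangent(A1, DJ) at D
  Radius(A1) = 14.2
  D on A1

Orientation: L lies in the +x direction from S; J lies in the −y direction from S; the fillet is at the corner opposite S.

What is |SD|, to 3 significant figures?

52.6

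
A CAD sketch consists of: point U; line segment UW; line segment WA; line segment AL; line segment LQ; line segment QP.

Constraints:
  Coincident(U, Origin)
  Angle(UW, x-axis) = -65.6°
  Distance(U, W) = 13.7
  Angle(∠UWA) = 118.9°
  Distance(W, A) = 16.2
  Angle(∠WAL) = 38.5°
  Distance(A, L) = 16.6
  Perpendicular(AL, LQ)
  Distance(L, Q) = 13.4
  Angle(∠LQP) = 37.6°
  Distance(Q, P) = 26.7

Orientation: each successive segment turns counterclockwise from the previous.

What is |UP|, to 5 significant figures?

27.999

U is at the origin; UW runs at -65.6° with length 13.7, so W = (5.6595, -12.476). ∠UWA = 118.9° gives WA at -4.5000° from the x-axis; with |WA| = 16.2, A = (21.810, -13.747). ∠WAL = 38.5° gives AL at 137.00° from the x-axis; with |AL| = 16.6, L = (9.6691, -2.4262). AL ⟂ LQ, so LQ runs at -133.00°; with |LQ| = 13.4, Q = (0.53034, -12.226). ∠LQP = 37.6° gives QP at 9.4000° from the x-axis; with |QP| = 26.7, P = (26.872, -7.8656). Then |UP| = |P − U| = 27.999.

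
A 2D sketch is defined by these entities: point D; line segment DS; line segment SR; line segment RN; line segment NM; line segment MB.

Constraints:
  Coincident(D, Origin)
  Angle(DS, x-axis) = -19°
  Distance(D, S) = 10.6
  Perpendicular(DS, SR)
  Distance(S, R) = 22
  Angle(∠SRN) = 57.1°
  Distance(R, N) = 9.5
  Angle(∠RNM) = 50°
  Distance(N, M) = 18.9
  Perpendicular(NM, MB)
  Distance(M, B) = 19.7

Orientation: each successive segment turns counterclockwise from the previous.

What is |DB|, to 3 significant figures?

40.1

∠RNM = 50.0° gives NM at -36.1° from the x-axis; with |NM| = 18.9, M = (23.2, 3.93). NM ⟂ MB, so MB runs at 53.9°; with |MB| = 19.7, B = (34.8, 19.8). Then |DB| = |B − D| = 40.1.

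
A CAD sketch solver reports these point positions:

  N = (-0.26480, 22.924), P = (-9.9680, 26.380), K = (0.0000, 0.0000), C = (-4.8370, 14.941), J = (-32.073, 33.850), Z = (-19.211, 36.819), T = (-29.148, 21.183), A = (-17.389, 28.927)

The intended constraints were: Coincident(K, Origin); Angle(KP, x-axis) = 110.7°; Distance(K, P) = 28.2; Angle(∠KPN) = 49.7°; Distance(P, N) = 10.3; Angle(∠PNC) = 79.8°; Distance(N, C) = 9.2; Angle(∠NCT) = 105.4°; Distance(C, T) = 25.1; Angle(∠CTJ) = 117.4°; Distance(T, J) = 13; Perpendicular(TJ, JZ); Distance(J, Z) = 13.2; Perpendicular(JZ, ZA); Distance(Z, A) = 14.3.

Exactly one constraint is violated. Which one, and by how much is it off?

Distance(Z, A) = 14.3 — off by 6.20.

K = (0.00, 0.00) ✓; KP at 110.7° ✓; |KP| = 28.20 ✓; ∠KPN = 49.70° ✓; |PN| = 10.30 ✓; ∠PNC = 79.80° ✓; |NC| = 9.200 ✓; ∠NCT = 105.4° ✓; |CT| = 25.10 ✓; ∠CTJ = 117.4° ✓; |TJ| = 13.00 ✓; ∠(TJ, JZ) = 90.00° ✓; |JZ| = 13.20 ✓; ∠(JZ, ZA) = 90.00° ✓; |ZA| = 8.100 ✗.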